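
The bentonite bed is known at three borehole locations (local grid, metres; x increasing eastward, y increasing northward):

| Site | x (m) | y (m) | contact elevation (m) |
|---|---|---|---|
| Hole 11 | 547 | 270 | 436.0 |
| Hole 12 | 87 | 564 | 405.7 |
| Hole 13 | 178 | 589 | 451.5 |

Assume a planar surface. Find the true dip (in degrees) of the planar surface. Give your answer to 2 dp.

31.22°

Let the plane be z = a·x + b·y + c.
Hole 12−Hole 11: −460a + 294b = −30.3;  Hole 13−Hole 11: −369a + 319b = 15.5.
Solving gives a = 0.37180, b = 0.47866.
Gradient magnitude |∇z| = √(a² + b²) = √(0.13823 + 0.22912) = 0.60609.
True dip = arctan(0.60609) = 31.22°, dipping toward SW (azimuth ≈ 218°).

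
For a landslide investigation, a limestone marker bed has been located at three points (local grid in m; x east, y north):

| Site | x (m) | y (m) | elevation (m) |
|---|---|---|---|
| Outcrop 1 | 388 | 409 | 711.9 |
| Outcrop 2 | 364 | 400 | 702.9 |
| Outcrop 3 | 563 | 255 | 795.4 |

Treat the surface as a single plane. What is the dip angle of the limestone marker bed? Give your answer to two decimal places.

22.47°

Two edge vectors: Outcrop 1→Outcrop 2 = (-24, -9, -9), Outcrop 1→Outcrop 3 = (175, -154, 83.5).
Normal n = (Outcrop 1→Outcrop 2) × (Outcrop 1→Outcrop 3) = (-2137.5, 429, 5271).
So ∂z/∂x = −n_x/n_z = 0.40552 and ∂z/∂y = −n_y/n_z = −0.08139.
Gradient magnitude |∇z| = √(a² + b²) = √(0.16445 + 0.00662) = 0.41361.
True dip = arctan(0.41361) = 22.47°, dipping toward WNW (azimuth ≈ 281°).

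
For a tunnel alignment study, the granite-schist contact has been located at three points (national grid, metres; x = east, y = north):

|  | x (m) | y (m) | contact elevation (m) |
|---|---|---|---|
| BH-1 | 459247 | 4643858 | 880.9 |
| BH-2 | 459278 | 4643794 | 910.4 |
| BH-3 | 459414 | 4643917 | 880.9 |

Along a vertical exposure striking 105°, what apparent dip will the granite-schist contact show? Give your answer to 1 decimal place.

Two edge vectors: BH-1→BH-2 = (31, -64, 29.5), BH-1→BH-3 = (167, 59, 0).
Normal n = (BH-1→BH-2) × (BH-1→BH-3) = (-1740.5, 4926.5, 12517).
So ∂z/∂x = −n_x/n_z = 0.13905 and ∂z/∂y = −n_y/n_z = −0.39358.
Unit vector along 105° is (sin 105°, cos 105°) = (0.9659, -0.2588).
Slope in that direction = a·(0.9659) + b·(-0.2588) = 0.23618.
Apparent dip = arctan|0.23618| = 13.3° (true dip is 22.7°, so apparent ≤ true as expected).

13.3°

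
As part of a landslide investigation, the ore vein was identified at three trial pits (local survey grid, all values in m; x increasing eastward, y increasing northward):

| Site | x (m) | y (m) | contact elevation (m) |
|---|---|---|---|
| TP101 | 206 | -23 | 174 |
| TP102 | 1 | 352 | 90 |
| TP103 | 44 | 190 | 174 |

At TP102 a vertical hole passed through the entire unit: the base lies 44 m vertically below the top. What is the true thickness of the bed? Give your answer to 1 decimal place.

Two edge vectors: TP101→TP102 = (-205, 375, -84), TP101→TP103 = (-162, 213, 0).
Normal n = (TP101→TP102) × (TP101→TP103) = (17892, 13608, 17085).
So ∂z/∂x = −n_x/n_z = −1.04723 and ∂z/∂y = −n_y/n_z = −0.79649.
|∇z| = √(a²+b²) = 1.31571, so dip δ = arctan(1.31571) = 52.76°.
True thickness = vertical thickness × cos δ = 44 × cos 52.76° = 26.6 m.

26.6 m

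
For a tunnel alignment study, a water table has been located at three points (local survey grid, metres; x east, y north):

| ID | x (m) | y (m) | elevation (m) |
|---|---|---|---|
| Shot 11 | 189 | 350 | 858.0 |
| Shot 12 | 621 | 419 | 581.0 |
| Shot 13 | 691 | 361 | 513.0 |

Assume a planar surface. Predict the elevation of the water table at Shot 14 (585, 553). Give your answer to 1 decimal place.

650.8 m

Two edge vectors: Shot 11→Shot 12 = (432, 69, -277), Shot 11→Shot 13 = (502, 11, -345).
Normal n = (Shot 11→Shot 12) × (Shot 11→Shot 13) = (-20758, 9986, -29886).
So ∂z/∂x = −n_x/n_z = −0.69457 and ∂z/∂y = −n_y/n_z = 0.33414.
Intercept c from Shot 11: 858 + 131.27 − 116.95 = 872.33.
At (585, 553): z = −406.3 + 184.8 + 872.33 = 650.8 m.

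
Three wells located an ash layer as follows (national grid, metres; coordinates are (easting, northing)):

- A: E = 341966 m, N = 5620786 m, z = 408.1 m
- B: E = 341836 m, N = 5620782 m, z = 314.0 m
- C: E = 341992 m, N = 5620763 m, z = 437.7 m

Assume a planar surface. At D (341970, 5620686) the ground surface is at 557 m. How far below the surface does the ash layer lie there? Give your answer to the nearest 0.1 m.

Two edge vectors: A→B = (-130, -4, -94.1), A→C = (26, -23, 29.6).
Normal n = (A→B) × (A→C) = (-2282.7, 1401.4, 3094).
So ∂z/∂E = −n_x/n_z = 0.737782805 and ∂z/∂N = −n_y/n_z = −0.452941176.
Intercept c from A: 408.1 − 252296.63 + 2545885.42 = 2293996.89.
At (341970, 5620686): z_contact = 252299.59 − 2545840.13 + 2293996.89 = 456.35 m.
Depth below ground = 557 − 456.35 = 100.7 m.

100.7 m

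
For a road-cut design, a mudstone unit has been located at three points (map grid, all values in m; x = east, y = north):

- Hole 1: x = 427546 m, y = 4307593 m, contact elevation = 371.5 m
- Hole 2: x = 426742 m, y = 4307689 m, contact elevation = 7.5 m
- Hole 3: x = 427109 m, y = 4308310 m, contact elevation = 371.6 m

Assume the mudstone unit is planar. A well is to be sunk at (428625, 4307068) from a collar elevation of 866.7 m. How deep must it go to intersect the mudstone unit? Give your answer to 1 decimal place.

124.7 m

Two edge vectors: Hole 1→Hole 2 = (-804, 96, -364), Hole 1→Hole 3 = (-437, 717, 0.1).
Normal n = (Hole 1→Hole 2) × (Hole 1→Hole 3) = (260997.6, 159148.4, -534516).
So ∂z/∂x = −n_x/n_z = 0.488287722 and ∂z/∂y = −n_y/n_z = 0.297743005.
Intercept c from Hole 1: 371.5 − 208765.46 − 1282555.68 = −1490949.65.
At (428625, 4307068): z_contact = 209292.32 + 1282399.37 − 1490949.65 = 742.05 m.
Depth below ground = 866.7 − 742.05 = 124.7 m.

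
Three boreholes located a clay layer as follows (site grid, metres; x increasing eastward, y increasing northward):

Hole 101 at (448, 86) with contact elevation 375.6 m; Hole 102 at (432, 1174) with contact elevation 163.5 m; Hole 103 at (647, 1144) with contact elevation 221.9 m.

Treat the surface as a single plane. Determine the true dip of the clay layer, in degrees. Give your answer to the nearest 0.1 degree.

Two edge vectors: Hole 101→Hole 102 = (-16, 1088, -212.1), Hole 101→Hole 103 = (199, 1058, -153.7).
Normal n = (Hole 101→Hole 102) × (Hole 101→Hole 103) = (57176.2, -44667.1, -233440).
So ∂z/∂x = −n_x/n_z = 0.24493 and ∂z/∂y = −n_y/n_z = −0.19134.
Gradient magnitude |∇z| = √(a² + b²) = √(0.05999 + 0.03661) = 0.31081.
True dip = arctan(0.31081) = 17.3°, dipping toward NW (azimuth ≈ 308°).

17.3°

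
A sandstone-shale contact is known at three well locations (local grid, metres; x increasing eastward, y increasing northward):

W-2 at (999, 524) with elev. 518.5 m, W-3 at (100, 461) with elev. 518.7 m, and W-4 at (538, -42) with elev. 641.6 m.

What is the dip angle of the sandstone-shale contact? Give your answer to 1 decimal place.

Two edge vectors: W-2→W-3 = (-899, -63, 0.2), W-2→W-4 = (-461, -566, 123.1).
Normal n = (W-2→W-3) × (W-2→W-4) = (-7642.1, 110574.7, 479791).
So ∂z/∂x = −n_x/n_z = 0.01593 and ∂z/∂y = −n_y/n_z = −0.23046.
Gradient magnitude |∇z| = √(a² + b²) = √(0.00025 + 0.05311) = 0.23101.
True dip = arctan(0.23101) = 13.0°, dipping toward N (azimuth ≈ 356°).

13.0°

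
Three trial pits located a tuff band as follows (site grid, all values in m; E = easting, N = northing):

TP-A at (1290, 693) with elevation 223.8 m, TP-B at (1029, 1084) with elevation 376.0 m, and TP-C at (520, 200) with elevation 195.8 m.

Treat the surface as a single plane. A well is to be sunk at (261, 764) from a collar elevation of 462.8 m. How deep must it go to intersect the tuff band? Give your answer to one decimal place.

Let the plane be z = a·E + b·N + c.
TP-B−TP-A: −261a + 391b = 152.2;  TP-C−TP-A: −770a − 493b = −28.
Solving gives a = −0.149128, b = 0.289713.
Then c = 223.8 − a·1290 − b·693 = 215.40.
At (261, 764): z_contact = −38.92 + 221.34 + 215.40 = 397.82 m.
Depth below ground = 462.8 − 397.82 = 65.0 m.

65.0 m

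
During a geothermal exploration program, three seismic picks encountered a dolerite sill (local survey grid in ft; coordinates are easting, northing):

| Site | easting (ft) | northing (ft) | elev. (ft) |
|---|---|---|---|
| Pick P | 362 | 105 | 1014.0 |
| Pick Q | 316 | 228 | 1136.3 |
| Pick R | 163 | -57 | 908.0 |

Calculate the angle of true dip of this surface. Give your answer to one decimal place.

Let the plane be z = a·easting + b·northing + c.
Pick Q−Pick P: −46a + 123b = 122.3;  Pick R−Pick P: −199a − 162b = −106.
Solving gives a = −0.21218, b = 0.91496.
Gradient magnitude |∇z| = √(a² + b²) = √(0.04502 + 0.83715) = 0.93924.
True dip = arctan(0.93924) = 43.2°, dipping toward SSE (azimuth ≈ 167°).

43.2°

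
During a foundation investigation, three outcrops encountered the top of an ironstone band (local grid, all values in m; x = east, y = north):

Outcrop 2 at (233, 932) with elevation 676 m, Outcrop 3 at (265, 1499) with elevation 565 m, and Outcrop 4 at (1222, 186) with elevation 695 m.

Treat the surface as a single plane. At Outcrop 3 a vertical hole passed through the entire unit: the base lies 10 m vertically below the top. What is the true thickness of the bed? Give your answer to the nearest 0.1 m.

Let the plane be z = a·x + b·y + c.
Outcrop 3−Outcrop 2: 32a + 567b = −111;  Outcrop 4−Outcrop 2: 989a − 746b = 19.
Solving gives a = −0.12321, b = −0.18881.
|∇z| = √(a²+b²) = 0.22546, so dip δ = arctan(0.22546) = 12.71°.
True thickness = vertical thickness × cos δ = 10 × cos 12.71° = 9.8 m.

9.8 m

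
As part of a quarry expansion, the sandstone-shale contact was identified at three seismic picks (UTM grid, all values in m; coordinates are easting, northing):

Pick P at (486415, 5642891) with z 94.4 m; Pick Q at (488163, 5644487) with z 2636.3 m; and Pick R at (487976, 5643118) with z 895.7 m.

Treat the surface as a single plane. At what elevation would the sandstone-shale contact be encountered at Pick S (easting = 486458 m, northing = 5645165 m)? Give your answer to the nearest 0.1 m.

2896.0 m

Let the plane be z = a·easting + b·northing + c.
Pick Q−Pick P: 1748a + 1596b = 2541.9;  Pick R−Pick P: 1561a + 227b = 801.3.
Solving gives a = 0.335088754, b = 1.225667205.
Then c = 94.4 − a·486415 − b·5642891 = −7079204.23.
At (486458, 5645165): z = 163006.6 + 6919093.6 − 7079204.23 = 2896.0 m.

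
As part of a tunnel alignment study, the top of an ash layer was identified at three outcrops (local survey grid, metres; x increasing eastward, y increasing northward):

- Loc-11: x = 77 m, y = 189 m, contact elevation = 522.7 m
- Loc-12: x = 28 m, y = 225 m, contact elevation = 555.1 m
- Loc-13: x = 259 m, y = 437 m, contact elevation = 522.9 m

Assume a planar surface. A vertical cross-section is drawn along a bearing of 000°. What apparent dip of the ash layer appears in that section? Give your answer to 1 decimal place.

Two edge vectors: Loc-11→Loc-12 = (-49, 36, 32.4), Loc-11→Loc-13 = (182, 248, 0.2).
Normal n = (Loc-11→Loc-12) × (Loc-11→Loc-13) = (-8028, 5906.6, -18704).
So ∂z/∂x = −n_x/n_z = −0.42921 and ∂z/∂y = −n_y/n_z = 0.31579.
Unit vector along 000° is (sin 0°, cos 0°) = (0.0000, 1.0000).
Slope in that direction = a·(0.0000) + b·(1.0000) = 0.31579.
Apparent dip = arctan|0.31579| = 17.5° (true dip is 28.1°, so apparent ≤ true as expected).

17.5°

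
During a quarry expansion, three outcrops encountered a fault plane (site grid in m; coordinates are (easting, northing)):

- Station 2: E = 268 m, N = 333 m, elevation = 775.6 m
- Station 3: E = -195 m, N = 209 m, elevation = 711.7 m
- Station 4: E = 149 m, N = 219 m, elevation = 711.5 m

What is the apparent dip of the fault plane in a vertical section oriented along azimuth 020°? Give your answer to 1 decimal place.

28.3°

Let the plane be z = a·E + b·N + c.
Station 3−Station 2: −463a − 124b = −63.9;  Station 4−Station 2: −119a − 114b = −64.1.
Solving gives a = −0.01746, b = 0.58050.
Unit vector along 020° is (sin 20°, cos 20°) = (0.3420, 0.9397).
Slope in that direction = a·(0.3420) + b·(0.9397) = 0.53952.
Apparent dip = arctan|0.53952| = 28.3° (true dip is 30.1°, so apparent ≤ true as expected).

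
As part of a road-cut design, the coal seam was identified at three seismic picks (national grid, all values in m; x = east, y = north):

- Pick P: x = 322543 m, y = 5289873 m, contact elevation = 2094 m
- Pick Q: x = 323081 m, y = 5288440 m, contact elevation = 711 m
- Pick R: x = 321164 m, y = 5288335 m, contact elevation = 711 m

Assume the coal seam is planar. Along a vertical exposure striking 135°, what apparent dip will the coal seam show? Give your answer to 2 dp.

35.20°

Two edge vectors: Pick P→Pick Q = (538, -1433, -1383), Pick P→Pick R = (-1379, -1538, -1383).
Normal n = (Pick P→Pick Q) × (Pick P→Pick R) = (-145215, 2651211, -2803551).
So ∂z/∂x = −n_x/n_z = −0.05180 and ∂z/∂y = −n_y/n_z = 0.94566.
Unit vector along 135° is (sin 135°, cos 135°) = (0.7071, -0.7071).
Slope in that direction = a·(0.7071) + b·(-0.7071) = −0.70531.
Apparent dip = arctan|0.70531| = 35.20° (true dip is 43.4°, so apparent ≤ true as expected).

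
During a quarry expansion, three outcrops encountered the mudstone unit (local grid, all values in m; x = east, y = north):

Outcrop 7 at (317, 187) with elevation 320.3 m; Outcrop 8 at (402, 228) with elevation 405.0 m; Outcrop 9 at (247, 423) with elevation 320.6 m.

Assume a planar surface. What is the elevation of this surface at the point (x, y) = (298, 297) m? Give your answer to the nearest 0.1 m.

332.3 m

Two edge vectors: Outcrop 7→Outcrop 8 = (85, 41, 84.7), Outcrop 7→Outcrop 9 = (-70, 236, 0.3).
Normal n = (Outcrop 7→Outcrop 8) × (Outcrop 7→Outcrop 9) = (-19976.9, -5954.5, 22930).
So ∂z/∂x = −n_x/n_z = 0.87121 and ∂z/∂y = −n_y/n_z = 0.25968.
Intercept c from Outcrop 7: 320.3 − 276.17 − 48.56 = −4.43.
At (298, 297): z = 259.6 + 77.1 − 4.43 = 332.3 m.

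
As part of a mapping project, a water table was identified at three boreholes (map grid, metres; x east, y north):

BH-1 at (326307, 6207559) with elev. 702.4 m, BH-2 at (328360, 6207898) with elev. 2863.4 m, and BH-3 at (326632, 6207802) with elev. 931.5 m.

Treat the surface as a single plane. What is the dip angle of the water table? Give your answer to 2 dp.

Two edge vectors: BH-1→BH-2 = (2053, 339, 2161), BH-1→BH-3 = (325, 243, 229.1).
Normal n = (BH-1→BH-2) × (BH-1→BH-3) = (-447458.1, 231982.7, 388704).
So ∂z/∂x = −n_x/n_z = 1.15115 and ∂z/∂y = −n_y/n_z = −0.59681.
Gradient magnitude |∇z| = √(a² + b²) = √(1.32516 + 0.35618) = 1.29666.
True dip = arctan(1.29666) = 52.36°, dipping toward WNW (azimuth ≈ 297°).

52.36°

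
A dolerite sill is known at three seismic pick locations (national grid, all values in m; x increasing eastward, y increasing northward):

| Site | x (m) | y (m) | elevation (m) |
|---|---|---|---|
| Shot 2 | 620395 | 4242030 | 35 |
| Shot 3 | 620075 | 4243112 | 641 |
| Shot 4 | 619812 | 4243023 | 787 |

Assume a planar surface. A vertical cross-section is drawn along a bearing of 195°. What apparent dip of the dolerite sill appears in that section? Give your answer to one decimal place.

9.8°

Let the plane be z = a·x + b·y + c.
Shot 3−Shot 2: −320a + 1082b = 606;  Shot 4−Shot 2: −583a + 993b = 752.
Solving gives a = −0.67692, b = 0.35988.
Unit vector along 195° is (sin 195°, cos 195°) = (-0.2588, -0.9659).
Slope in that direction = a·(-0.2588) + b·(-0.9659) = −0.17242.
Apparent dip = arctan|0.17242| = 9.8° (true dip is 37.5°, so apparent ≤ true as expected).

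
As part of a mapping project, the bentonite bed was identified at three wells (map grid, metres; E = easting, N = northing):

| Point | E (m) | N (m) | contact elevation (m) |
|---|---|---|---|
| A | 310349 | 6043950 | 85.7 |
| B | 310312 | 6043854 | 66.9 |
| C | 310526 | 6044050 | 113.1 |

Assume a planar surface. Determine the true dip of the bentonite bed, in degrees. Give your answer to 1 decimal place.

10.4°

Let the plane be z = a·E + b·N + c.
B−A: −37a − 96b = −18.8;  C−A: 177a + 100b = 27.4.
Solving gives a = 0.05646, b = 0.17407.
Gradient magnitude |∇z| = √(a² + b²) = √(0.00319 + 0.03030) = 0.18300.
True dip = arctan(0.18300) = 10.4°, dipping toward SSW (azimuth ≈ 198°).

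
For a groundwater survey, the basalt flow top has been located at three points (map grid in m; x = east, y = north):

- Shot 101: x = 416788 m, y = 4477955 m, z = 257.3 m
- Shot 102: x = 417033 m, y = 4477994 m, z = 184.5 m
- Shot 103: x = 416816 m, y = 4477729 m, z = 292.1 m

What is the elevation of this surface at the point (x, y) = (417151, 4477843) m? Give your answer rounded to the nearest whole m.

Let the plane be z = a·x + b·y + c.
Shot 102−Shot 101: 245a + 39b = −72.8;  Shot 103−Shot 101: 28a − 226b = 34.8.
Solving gives a = −0.26735858, b = −0.18710637.
Then c = 257.3 − a·416788 − b·4477955 = 949543.06.
At (417151, 4477843): z = −111528.9 − 837833.0 + 949543.06 = 181.2 m.

181 m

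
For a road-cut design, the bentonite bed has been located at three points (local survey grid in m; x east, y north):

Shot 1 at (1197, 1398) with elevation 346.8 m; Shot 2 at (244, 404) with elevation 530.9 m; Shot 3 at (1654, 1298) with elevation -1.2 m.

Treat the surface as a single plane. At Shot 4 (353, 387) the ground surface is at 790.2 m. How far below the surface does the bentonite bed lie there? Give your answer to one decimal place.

339.2 m

Let the plane be z = a·x + b·y + c.
Shot 2−Shot 1: −953a − 994b = 184.1;  Shot 3−Shot 1: 457a − 100b = −348.
Solving gives a = −0.662936, b = 0.450381.
Then c = 346.8 − a·1197 − b·1398 = 510.70.
At (353, 387): z_contact = −234.02 + 174.30 + 510.70 = 450.98 m.
Depth below ground = 790.2 − 450.98 = 339.2 m.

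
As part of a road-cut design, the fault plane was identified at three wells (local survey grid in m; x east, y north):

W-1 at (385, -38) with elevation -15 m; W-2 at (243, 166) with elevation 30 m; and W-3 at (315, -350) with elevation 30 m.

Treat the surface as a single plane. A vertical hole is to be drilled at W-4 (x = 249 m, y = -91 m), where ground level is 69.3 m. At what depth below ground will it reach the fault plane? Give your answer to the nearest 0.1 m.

27.5 m

Let the plane be z = a·x + b·y + c.
W-2−W-1: −142a + 204b = 45;  W-3−W-1: −70a − 312b = 45.
Solving gives a = −0.39635, b = −0.05531.
Then c = -15 − a·385 − b·-38 = 135.49.
At (249, -91): z_contact = −98.69 + 5.03 + 135.49 = 41.84 m.
Depth below ground = 69.3 − 41.84 = 27.5 m.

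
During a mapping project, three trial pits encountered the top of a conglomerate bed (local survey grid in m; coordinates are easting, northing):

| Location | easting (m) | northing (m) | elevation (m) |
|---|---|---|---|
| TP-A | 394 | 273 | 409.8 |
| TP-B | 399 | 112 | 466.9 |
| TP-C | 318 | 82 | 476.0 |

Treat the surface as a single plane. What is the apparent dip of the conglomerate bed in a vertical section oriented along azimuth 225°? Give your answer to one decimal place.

13.3°

Let the plane be z = a·easting + b·northing + c.
TP-B−TP-A: 5a − 161b = 57.1;  TP-C−TP-A: −76a − 191b = 66.2.
Solving gives a = 0.01879, b = −0.35407.
Unit vector along 225° is (sin 225°, cos 225°) = (-0.7071, -0.7071).
Slope in that direction = a·(-0.7071) + b·(-0.7071) = 0.23708.
Apparent dip = arctan|0.23708| = 13.3° (true dip is 19.5°, so apparent ≤ true as expected).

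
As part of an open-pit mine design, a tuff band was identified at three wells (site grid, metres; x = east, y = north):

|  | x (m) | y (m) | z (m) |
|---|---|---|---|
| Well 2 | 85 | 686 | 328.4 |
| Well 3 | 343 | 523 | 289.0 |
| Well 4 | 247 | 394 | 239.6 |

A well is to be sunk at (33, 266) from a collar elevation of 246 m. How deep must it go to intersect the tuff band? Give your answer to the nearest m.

63 m

Let the plane be z = a·x + b·y + c.
Well 3−Well 2: 258a − 163b = −39.4;  Well 4−Well 2: 162a − 292b = −88.8.
Solving gives a = 0.06069, b = 0.33778.
Then c = 328.4 − a·85 − b·686 = 91.52.
At (33, 266): z_contact = 2.0 + 89.8 + 91.52 = 183.4 m.
Depth below ground = 246 − 183.4 = 63 m.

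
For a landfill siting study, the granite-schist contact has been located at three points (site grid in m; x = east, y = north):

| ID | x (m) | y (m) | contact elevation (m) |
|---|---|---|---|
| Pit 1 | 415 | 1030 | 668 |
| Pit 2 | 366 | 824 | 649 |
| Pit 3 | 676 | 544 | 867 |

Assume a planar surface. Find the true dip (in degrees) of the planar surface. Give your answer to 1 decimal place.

Two edge vectors: Pit 1→Pit 2 = (-49, -206, -19), Pit 1→Pit 3 = (261, -486, 199).
Normal n = (Pit 1→Pit 2) × (Pit 1→Pit 3) = (-50228, 4792, 77580).
So ∂z/∂x = −n_x/n_z = 0.64743 and ∂z/∂y = −n_y/n_z = −0.06177.
Gradient magnitude |∇z| = √(a² + b²) = √(0.41917 + 0.00382) = 0.65037.
True dip = arctan(0.65037) = 33.0°, dipping toward W (azimuth ≈ 275°).

33.0°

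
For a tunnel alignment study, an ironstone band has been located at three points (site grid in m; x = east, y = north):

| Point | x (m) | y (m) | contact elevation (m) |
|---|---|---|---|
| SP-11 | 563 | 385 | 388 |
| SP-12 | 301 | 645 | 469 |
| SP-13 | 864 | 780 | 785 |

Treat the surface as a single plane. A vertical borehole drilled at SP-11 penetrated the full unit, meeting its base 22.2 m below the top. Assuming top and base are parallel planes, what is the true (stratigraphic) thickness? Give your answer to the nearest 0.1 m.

17.3 m

Let the plane be z = a·x + b·y + c.
SP-12−SP-11: −262a + 260b = 81;  SP-13−SP-11: 301a + 395b = 397.
Solving gives a = 0.39188, b = 0.70644.
|∇z| = √(a²+b²) = 0.80785, so dip δ = arctan(0.80785) = 38.93°.
True thickness = vertical thickness × cos δ = 22.2 × cos 38.93° = 17.3 m.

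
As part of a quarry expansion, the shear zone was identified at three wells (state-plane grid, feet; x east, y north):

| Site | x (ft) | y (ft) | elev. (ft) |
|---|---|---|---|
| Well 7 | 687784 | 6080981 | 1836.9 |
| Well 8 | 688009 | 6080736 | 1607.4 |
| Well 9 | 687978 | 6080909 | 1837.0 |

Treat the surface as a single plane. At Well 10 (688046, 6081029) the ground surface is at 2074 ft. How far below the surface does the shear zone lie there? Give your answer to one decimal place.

Let the plane be z = a·x + b·y + c.
Well 8−Well 7: 225a − 245b = −229.5;  Well 9−Well 7: 194a − 72b = 0.1.
Solving gives a = 0.528199808, b = 1.421816151.
Then c = 1836.9 − a·687784 − b·6080981 = −9007487.47.
At (688046, 6081029): z_contact = 363425.77 + 8646105.24 − 9007487.47 = 2043.54 ft.
Depth below ground = 2074 − 2043.54 = 30.5 ft.

30.5 ft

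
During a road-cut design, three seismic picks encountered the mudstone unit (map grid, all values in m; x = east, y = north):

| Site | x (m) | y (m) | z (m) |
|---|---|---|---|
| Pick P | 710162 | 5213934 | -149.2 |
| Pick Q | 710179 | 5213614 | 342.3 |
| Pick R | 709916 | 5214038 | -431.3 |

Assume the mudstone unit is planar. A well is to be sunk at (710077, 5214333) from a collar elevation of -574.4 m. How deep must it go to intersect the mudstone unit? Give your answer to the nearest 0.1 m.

Let the plane be z = a·x + b·y + c.
Pick Q−Pick P: 17a − 320b = 491.5;  Pick R−Pick P: −246a + 104b = −282.1.
Solving gives a = 0.508836677, b = −1.508905552.
Then c = -149.2 − a·710162 − b·5213934 = 7505828.29.
At (710077, 5214333): z_contact = 361313.22 − 7867936.01 + 7505828.29 = -794.50 m.
Depth below ground = -574.4 − (-794.50) = 220.1 m.

220.1 m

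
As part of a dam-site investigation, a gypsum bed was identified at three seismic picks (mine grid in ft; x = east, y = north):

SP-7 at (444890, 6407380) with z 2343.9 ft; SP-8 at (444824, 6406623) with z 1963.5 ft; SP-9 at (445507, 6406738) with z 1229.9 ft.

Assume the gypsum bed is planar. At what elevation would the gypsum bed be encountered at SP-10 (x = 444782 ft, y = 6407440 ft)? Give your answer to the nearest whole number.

2507 ft

Two edge vectors: SP-7→SP-8 = (-66, -757, -380.4), SP-7→SP-9 = (617, -642, -1114).
Normal n = (SP-7→SP-8) × (SP-7→SP-9) = (599081.2, -308230.8, 509441).
So ∂z/∂x = −n_x/n_z = −1.17595796 and ∂z/∂y = −n_y/n_z = 0.60503729.
Intercept c from SP-7: 2343.9 + 523171.94 − 3876703.81 = −3351187.97.
At (444782, 6407440): z = −523044.9 + 3876740.1 − 3351187.97 = 2507.2 ft.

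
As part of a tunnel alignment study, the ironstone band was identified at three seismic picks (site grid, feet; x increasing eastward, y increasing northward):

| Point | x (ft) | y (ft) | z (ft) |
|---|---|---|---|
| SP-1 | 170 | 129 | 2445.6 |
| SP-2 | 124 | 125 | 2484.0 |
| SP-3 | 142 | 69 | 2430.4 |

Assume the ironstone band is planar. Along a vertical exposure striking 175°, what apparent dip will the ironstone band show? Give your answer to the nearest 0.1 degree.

36.7°

Two edge vectors: SP-1→SP-2 = (-46, -4, 38.4), SP-1→SP-3 = (-28, -60, -15.2).
Normal n = (SP-1→SP-2) × (SP-1→SP-3) = (2364.8, -1774.4, 2648).
So ∂z/∂x = −n_x/n_z = −0.89305 and ∂z/∂y = −n_y/n_z = 0.67009.
Unit vector along 175° is (sin 175°, cos 175°) = (0.0872, -0.9962).
Slope in that direction = a·(0.0872) + b·(-0.9962) = −0.74538.
Apparent dip = arctan|0.74538| = 36.7° (true dip is 48.2°, so apparent ≤ true as expected).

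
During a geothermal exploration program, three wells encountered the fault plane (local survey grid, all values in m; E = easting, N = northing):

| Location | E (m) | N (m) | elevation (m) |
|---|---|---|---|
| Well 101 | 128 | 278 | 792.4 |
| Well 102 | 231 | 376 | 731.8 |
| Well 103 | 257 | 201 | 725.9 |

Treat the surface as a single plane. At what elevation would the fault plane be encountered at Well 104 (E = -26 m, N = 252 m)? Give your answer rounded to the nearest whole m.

Two edge vectors: Well 101→Well 102 = (103, 98, -60.6), Well 101→Well 103 = (129, -77, -66.5).
Normal n = (Well 101→Well 102) × (Well 101→Well 103) = (-11183.2, -967.9, -20573).
So ∂z/∂E = −n_x/n_z = −0.54359 and ∂z/∂N = −n_y/n_z = −0.04705.
Intercept c from Well 101: 792.4 + 69.58 + 13.08 = 875.06.
At (-26, 252): z = 14.1 − 11.9 + 875.06 = 877.3 m.

877 m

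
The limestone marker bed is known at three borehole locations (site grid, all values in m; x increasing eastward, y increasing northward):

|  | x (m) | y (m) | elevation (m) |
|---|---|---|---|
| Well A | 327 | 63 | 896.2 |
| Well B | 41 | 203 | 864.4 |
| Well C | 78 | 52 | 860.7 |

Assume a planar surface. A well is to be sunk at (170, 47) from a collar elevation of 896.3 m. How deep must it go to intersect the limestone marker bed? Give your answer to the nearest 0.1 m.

Let the plane be z = a·x + b·y + c.
Well B−Well A: −286a + 140b = −31.8;  Well C−Well A: −249a − 11b = −35.5.
Solving gives a = 0.13997, b = 0.05880.
Then c = 896.2 − a·327 − b·63 = 846.72.
At (170, 47): z_contact = 23.80 + 2.76 + 846.72 = 873.28 m.
Depth below ground = 896.3 − 873.28 = 23.0 m.

23.0 m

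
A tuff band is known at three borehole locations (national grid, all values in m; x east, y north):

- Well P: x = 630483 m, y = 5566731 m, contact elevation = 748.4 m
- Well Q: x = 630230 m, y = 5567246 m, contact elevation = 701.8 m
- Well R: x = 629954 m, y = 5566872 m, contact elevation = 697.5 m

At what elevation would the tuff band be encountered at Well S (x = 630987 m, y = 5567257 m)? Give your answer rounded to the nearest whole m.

764 m

Two edge vectors: Well P→Well Q = (-253, 515, -46.6), Well P→Well R = (-529, 141, -50.9).
Normal n = (Well P→Well Q) × (Well P→Well R) = (-19642.9, 11773.7, 236762).
So ∂z/∂x = −n_x/n_z = 0.08296475 and ∂z/∂y = −n_y/n_z = −0.04972800.
Intercept c from Well P: 748.4 − 52307.86 + 276822.38 = 225262.92.
At (630987, 5567257): z = 52349.7 − 276848.5 + 225262.92 = 764.1 m.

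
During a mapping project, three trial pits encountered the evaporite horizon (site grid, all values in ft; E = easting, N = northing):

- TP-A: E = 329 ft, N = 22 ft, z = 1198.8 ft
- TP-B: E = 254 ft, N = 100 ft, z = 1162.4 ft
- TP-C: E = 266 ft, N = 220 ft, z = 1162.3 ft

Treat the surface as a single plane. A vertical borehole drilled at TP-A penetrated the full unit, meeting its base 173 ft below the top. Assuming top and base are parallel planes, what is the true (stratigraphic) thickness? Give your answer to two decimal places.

158.29 ft

Two edge vectors: TP-A→TP-B = (-75, 78, -36.4), TP-A→TP-C = (-63, 198, -36.5).
Normal n = (TP-A→TP-B) × (TP-A→TP-C) = (4360.2, -444.3, -9936).
So ∂z/∂E = −n_x/n_z = 0.43883 and ∂z/∂N = −n_y/n_z = −0.04472.
|∇z| = √(a²+b²) = 0.44110, so dip δ = arctan(0.44110) = 23.80°.
True thickness = vertical thickness × cos δ = 173 × cos 23.80° = 158.29 ft.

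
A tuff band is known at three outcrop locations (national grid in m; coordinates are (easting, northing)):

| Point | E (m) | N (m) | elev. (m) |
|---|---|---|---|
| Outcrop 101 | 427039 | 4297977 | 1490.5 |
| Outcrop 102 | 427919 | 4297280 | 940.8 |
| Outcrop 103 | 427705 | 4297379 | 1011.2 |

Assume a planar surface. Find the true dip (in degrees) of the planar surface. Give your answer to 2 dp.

Two edge vectors: Outcrop 101→Outcrop 102 = (880, -697, -549.7), Outcrop 101→Outcrop 103 = (666, -598, -479.3).
Normal n = (Outcrop 101→Outcrop 102) × (Outcrop 101→Outcrop 103) = (5351.5, 55683.8, -62038).
So ∂z/∂E = −n_x/n_z = 0.08626 and ∂z/∂N = −n_y/n_z = 0.89758.
Gradient magnitude |∇z| = √(a² + b²) = √(0.00744 + 0.80564) = 0.90171.
True dip = arctan(0.90171) = 42.04°, dipping toward S (azimuth ≈ 185°).

42.04°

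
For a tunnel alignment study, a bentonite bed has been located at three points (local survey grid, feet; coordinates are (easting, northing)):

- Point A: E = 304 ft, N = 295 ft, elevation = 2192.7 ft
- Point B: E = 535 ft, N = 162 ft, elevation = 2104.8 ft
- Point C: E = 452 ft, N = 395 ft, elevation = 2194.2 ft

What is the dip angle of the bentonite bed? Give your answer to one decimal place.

20.4°

Let the plane be z = a·E + b·N + c.
Point B−Point A: 231a − 133b = −87.9;  Point C−Point A: 148a + 100b = 1.5.
Solving gives a = −0.20079, b = 0.31217.
Gradient magnitude |∇z| = √(a² + b²) = √(0.04032 + 0.09745) = 0.37116.
True dip = arctan(0.37116) = 20.4°, dipping toward SSE (azimuth ≈ 147°).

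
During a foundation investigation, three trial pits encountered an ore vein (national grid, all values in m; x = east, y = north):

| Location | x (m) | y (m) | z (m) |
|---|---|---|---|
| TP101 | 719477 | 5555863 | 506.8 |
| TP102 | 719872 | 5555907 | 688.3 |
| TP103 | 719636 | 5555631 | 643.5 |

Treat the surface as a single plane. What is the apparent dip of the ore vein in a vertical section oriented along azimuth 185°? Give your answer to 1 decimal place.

11.9°

Two edge vectors: TP101→TP102 = (395, 44, 181.5), TP101→TP103 = (159, -232, 136.7).
Normal n = (TP101→TP102) × (TP101→TP103) = (48122.8, -25138, -98636).
So ∂z/∂x = −n_x/n_z = 0.48788 and ∂z/∂y = −n_y/n_z = −0.25486.
Unit vector along 185° is (sin 185°, cos 185°) = (-0.0872, -0.9962).
Slope in that direction = a·(-0.0872) + b·(-0.9962) = 0.21136.
Apparent dip = arctan|0.21136| = 11.9° (true dip is 28.8°, so apparent ≤ true as expected).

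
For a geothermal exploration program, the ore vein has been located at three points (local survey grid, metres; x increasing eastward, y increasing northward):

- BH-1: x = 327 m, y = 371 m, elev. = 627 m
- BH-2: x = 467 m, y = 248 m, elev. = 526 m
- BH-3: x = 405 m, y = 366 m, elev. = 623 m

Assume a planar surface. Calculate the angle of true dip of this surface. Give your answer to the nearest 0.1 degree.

39.4°

Two edge vectors: BH-1→BH-2 = (140, -123, -101), BH-1→BH-3 = (78, -5, -4).
Normal n = (BH-1→BH-2) × (BH-1→BH-3) = (-13, -7318, 8894).
So ∂z/∂x = −n_x/n_z = 0.00146 and ∂z/∂y = −n_y/n_z = 0.82280.
Gradient magnitude |∇z| = √(a² + b²) = √(0.00000 + 0.67700) = 0.82280.
True dip = arctan(0.82280) = 39.4°, dipping toward S (azimuth ≈ 180°).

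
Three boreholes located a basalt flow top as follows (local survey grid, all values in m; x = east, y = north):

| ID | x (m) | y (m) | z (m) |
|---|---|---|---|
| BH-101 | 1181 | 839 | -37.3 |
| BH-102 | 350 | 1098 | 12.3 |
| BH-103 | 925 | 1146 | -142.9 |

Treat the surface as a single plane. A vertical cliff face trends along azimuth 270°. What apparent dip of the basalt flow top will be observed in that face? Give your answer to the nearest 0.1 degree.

Let the plane be z = a·x + b·y + c.
BH-102−BH-101: −831a + 259b = 49.6;  BH-103−BH-101: −256a + 307b = −105.6.
Solving gives a = −0.22550, b = −0.53201.
Unit vector along 270° is (sin 270°, cos 270°) = (-1.0000, -0.0000).
Slope in that direction = a·(-1.0000) + b·(-0.0000) = 0.22550.
Apparent dip = arctan|0.22550| = 12.7° (true dip is 30.0°, so apparent ≤ true as expected).

12.7°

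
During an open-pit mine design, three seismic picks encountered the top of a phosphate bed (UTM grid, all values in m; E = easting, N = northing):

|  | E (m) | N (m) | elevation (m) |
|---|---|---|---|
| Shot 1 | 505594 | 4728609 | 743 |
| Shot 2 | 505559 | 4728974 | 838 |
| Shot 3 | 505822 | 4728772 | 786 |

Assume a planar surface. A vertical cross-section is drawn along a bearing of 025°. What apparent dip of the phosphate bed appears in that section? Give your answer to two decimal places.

Let the plane be z = a·E + b·N + c.
Shot 2−Shot 1: −35a + 365b = 95;  Shot 3−Shot 1: 228a + 163b = 43.
Solving gives a = 0.00236, b = 0.26050.
Unit vector along 025° is (sin 25°, cos 25°) = (0.4226, 0.9063).
Slope in that direction = a·(0.4226) + b·(0.9063) = 0.23709.
Apparent dip = arctan|0.23709| = 13.34° (true dip is 14.6°, so apparent ≤ true as expected).

13.34°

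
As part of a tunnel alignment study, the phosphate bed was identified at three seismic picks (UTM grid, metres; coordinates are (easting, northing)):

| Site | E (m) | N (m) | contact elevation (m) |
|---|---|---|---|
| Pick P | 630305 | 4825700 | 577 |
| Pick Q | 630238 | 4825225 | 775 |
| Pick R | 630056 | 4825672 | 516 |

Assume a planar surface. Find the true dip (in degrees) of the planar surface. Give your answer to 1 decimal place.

Let the plane be z = a·E + b·N + c.
Pick Q−Pick P: −67a − 475b = 198;  Pick R−Pick P: −249a − 28b = −61.
Solving gives a = 0.29656, b = −0.45867.
Gradient magnitude |∇z| = √(a² + b²) = √(0.08795 + 0.21038) = 0.54619.
True dip = arctan(0.54619) = 28.6°, dipping toward NNW (azimuth ≈ 327°).

28.6°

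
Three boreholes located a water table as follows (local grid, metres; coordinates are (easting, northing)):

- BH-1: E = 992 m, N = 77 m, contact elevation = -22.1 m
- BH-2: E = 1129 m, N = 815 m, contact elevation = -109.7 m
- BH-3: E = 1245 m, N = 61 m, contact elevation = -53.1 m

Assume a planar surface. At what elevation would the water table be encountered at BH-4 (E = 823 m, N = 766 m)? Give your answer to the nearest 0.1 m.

Let the plane be z = a·E + b·N + c.
BH-2−BH-1: 137a + 738b = −87.6;  BH-3−BH-1: 253a − 16b = −31.
Solving gives a = −0.128527, b = −0.094840.
Then c = -22.1 − a·992 − b·77 = 112.70.
At (823, 766): z = −105.8 − 72.6 + 112.70 = -65.7 m.

-65.7 m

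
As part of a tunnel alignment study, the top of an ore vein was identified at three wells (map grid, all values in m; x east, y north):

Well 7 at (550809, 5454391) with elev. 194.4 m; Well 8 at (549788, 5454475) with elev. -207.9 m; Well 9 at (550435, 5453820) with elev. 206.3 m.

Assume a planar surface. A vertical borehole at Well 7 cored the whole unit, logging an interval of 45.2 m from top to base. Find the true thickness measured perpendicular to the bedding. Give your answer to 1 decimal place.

Two edge vectors: Well 7→Well 8 = (-1021, 84, -402.3), Well 7→Well 9 = (-374, -571, 11.9).
Normal n = (Well 7→Well 8) × (Well 7→Well 9) = (-228713.7, 162610.1, 614407).
So ∂z/∂x = −n_x/n_z = 0.37225 and ∂z/∂y = −n_y/n_z = −0.26466.
|∇z| = √(a²+b²) = 0.45675, so dip δ = arctan(0.45675) = 24.55°.
True thickness = vertical thickness × cos δ = 45.2 × cos 24.55° = 41.1 m.

41.1 m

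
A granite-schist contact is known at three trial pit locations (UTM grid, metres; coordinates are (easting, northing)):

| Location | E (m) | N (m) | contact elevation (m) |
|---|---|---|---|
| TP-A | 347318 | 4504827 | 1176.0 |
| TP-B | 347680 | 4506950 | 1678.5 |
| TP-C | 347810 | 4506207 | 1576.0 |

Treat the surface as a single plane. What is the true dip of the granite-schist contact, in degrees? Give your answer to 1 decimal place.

18.9°

Let the plane be z = a·E + b·N + c.
TP-B−TP-A: 362a + 2123b = 502.5;  TP-C−TP-A: 492a + 1380b = 400.
Solving gives a = 0.28580, b = 0.18796.
Gradient magnitude |∇z| = √(a² + b²) = √(0.08168 + 0.03533) = 0.34207.
True dip = arctan(0.34207) = 18.9°, dipping toward WSW (azimuth ≈ 237°).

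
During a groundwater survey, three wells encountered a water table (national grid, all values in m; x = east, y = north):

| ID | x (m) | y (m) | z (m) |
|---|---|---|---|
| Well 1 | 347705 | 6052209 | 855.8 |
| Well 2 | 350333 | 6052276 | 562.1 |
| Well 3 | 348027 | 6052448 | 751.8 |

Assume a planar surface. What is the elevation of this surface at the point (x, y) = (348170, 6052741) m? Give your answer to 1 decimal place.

650.5 m

Two edge vectors: Well 1→Well 2 = (2628, 67, -293.7), Well 1→Well 3 = (322, 239, -104).
Normal n = (Well 1→Well 2) × (Well 1→Well 3) = (63226.3, 178740.6, 606518).
So ∂z/∂x = −n_x/n_z = −0.104244722 and ∂z/∂y = −n_y/n_z = −0.294699580.
Intercept c from Well 1: 855.8 + 36246.41 + 1783583.45 = 1820685.66.
At (348170, 6052741): z = −36294.9 − 1783740.2 + 1820685.66 = 650.5 m.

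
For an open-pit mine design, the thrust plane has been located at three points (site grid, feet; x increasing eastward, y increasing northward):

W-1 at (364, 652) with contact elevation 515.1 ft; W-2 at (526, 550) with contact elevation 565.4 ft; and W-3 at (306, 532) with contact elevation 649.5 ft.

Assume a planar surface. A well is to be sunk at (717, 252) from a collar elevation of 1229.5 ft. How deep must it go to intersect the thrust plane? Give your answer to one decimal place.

Let the plane be z = a·x + b·y + c.
W-2−W-1: 162a − 102b = 50.3;  W-3−W-1: −58a − 120b = 134.4.
Solving gives a = −0.30260, b = −0.97374.
Then c = 515.1 − a·364 − b·652 = 1260.13.
At (717, 252): z_contact = −216.97 − 245.38 + 1260.13 = 797.78 ft.
Depth below ground = 1229.5 − 797.78 = 431.7 ft.

431.7 ft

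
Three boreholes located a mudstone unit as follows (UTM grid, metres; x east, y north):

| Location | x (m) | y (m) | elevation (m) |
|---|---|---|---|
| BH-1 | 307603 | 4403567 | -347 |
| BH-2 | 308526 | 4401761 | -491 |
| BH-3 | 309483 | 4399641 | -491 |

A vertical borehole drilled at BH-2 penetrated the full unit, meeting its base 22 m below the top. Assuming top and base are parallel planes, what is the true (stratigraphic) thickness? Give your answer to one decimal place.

12.4 m

Let the plane be z = a·x + b·y + c.
BH-2−BH-1: 923a − 1806b = −144;  BH-3−BH-1: 1880a − 3926b = −144.
Solving gives a = −1.33650, b = −0.60331.
|∇z| = √(a²+b²) = 1.46636, so dip δ = arctan(1.46636) = 55.71°.
True thickness = vertical thickness × cos δ = 22 × cos 55.71° = 12.4 m.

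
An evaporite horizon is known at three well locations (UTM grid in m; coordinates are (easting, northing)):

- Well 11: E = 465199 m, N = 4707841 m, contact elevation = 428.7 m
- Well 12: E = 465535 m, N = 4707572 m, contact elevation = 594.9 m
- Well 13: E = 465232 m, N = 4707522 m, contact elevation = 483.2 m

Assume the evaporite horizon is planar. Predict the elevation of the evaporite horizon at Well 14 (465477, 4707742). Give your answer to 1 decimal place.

550.1 m

Let the plane be z = a·E + b·N + c.
Well 12−Well 11: 336a − 269b = 166.2;  Well 13−Well 11: 33a − 319b = 54.5.
Solving gives a = 0.390178726, b = −0.130483079.
Then c = 428.7 − a·465199 − b·4707841 = 433211.53.
At (465477, 4707742): z = 181619.2 − 614280.7 + 433211.53 = 550.1 m.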